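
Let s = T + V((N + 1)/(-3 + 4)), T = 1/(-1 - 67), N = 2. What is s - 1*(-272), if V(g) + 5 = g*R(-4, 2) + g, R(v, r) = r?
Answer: 18767/68 ≈ 275.99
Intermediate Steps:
T = -1/68 (T = 1/(-68) = -1/68 ≈ -0.014706)
V(g) = -5 + 3*g (V(g) = -5 + (g*2 + g) = -5 + (2*g + g) = -5 + 3*g)
s = 271/68 (s = -1/68 + (-5 + 3*((2 + 1)/(-3 + 4))) = -1/68 + (-5 + 3*(3/1)) = -1/68 + (-5 + 3*(3*1)) = -1/68 + (-5 + 3*3) = -1/68 + (-5 + 9) = -1/68 + 4 = 271/68 ≈ 3.9853)
s - 1*(-272) = 271/68 - 1*(-272) = 271/68 + 272 = 18767/68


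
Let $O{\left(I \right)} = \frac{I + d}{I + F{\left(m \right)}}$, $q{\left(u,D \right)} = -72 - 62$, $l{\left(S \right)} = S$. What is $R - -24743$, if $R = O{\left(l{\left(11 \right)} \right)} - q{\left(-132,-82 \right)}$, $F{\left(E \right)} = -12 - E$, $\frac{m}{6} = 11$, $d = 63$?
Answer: $\frac{1666685}{67} \approx 24876.0$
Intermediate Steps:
$m = 66$ ($m = 6 \cdot 11 = 66$)
$q{\left(u,D \right)} = -134$
$O{\left(I \right)} = \frac{63 + I}{-78 + I}$ ($O{\left(I \right)} = \frac{I + 63}{I - 78} = \frac{63 + I}{I - 78} = \frac{63 + I}{-78 + I}$)
$R = \frac{8904}{67}$ ($R = \frac{63 + 11}{-78 + 11} - -134 = \frac{1}{-67} \cdot 74 + 134 = \left(- \frac{1}{67}\right) 74 + 134 = - \frac{74}{67} + 134 = \frac{8904}{67} \approx 132.9$)
$R - -24743 = \frac{8904}{67} - -24743 = \frac{8904}{67} + 24743 = \frac{1666685}{67}$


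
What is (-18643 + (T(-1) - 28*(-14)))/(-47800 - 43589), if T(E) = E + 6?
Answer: 6082/30463 ≈ 0.19965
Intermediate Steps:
T(E) = 6 + E
(-18643 + (T(-1) - 28*(-14)))/(-47800 - 43589) = (-18643 + ((6 - 1) - 28*(-14)))/(-47800 - 43589) = (-18643 + (5 + 392))/(-91389) = (-18643 + 397)*(-1/91389) = -18246*(-1/91389) = 6082/30463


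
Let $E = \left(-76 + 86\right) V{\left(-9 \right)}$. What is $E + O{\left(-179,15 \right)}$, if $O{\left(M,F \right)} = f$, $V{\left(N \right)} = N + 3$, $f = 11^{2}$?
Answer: $61$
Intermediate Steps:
$f = 121$
$V{\left(N \right)} = 3 + N$
$O{\left(M,F \right)} = 121$
$E = -60$ ($E = \left(-76 + 86\right) \left(3 - 9\right) = 10 \left(-6\right) = -60$)
$E + O{\left(-179,15 \right)} = -60 + 121 = 61$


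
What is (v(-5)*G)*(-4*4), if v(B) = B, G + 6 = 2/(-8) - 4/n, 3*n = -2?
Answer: -20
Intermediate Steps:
n = -⅔ (n = (⅓)*(-2) = -⅔ ≈ -0.66667)
G = -¼ (G = -6 + (2/(-8) - 4/(-⅔)) = -6 + (2*(-⅛) - 4*(-3/2)) = -6 + (-¼ + 6) = -6 + 23/4 = -¼ ≈ -0.25000)
(v(-5)*G)*(-4*4) = (-5*(-¼))*(-4*4) = (5/4)*(-16) = -20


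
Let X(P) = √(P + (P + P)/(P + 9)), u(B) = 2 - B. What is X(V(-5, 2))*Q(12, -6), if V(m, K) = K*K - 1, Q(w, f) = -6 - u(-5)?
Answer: -13*√14/2 ≈ -24.321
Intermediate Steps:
Q(w, f) = -13 (Q(w, f) = -6 - (2 - 1*(-5)) = -6 - (2 + 5) = -6 - 1*7 = -6 - 7 = -13)
V(m, K) = -1 + K² (V(m, K) = K² - 1 = -1 + K²)
X(P) = √(P + 2*P/(9 + P)) (X(P) = √(P + (2*P)/(9 + P)) = √(P + 2*P/(9 + P)))
X(V(-5, 2))*Q(12, -6) = √((-1 + 2²)*(11 + (-1 + 2²))/(9 + (-1 + 2²)))*(-13) = √((-1 + 4)*(11 + (-1 + 4))/(9 + (-1 + 4)))*(-13) = √(3*(11 + 3)/(9 + 3))*(-13) = √(3*14/12)*(-13) = √(3*(1/12)*14)*(-13) = √(7/2)*(-13) = (√14/2)*(-13) = -13*√14/2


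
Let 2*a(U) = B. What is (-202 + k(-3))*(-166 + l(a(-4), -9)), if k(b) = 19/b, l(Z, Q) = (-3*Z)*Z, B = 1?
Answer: 416875/12 ≈ 34740.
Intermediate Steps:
a(U) = ½ (a(U) = (½)*1 = ½)
l(Z, Q) = -3*Z²
(-202 + k(-3))*(-166 + l(a(-4), -9)) = (-202 + 19/(-3))*(-166 - 3*(½)²) = (-202 + 19*(-⅓))*(-166 - 3*¼) = (-202 - 19/3)*(-166 - ¾) = -625/3*(-667/4) = 416875/12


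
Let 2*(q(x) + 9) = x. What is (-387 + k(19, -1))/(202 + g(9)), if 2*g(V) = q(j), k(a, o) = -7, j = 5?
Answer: -1576/795 ≈ -1.9824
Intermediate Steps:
q(x) = -9 + x/2
g(V) = -13/4 (g(V) = (-9 + (1/2)*5)/2 = (-9 + 5/2)/2 = (1/2)*(-13/2) = -13/4)
(-387 + k(19, -1))/(202 + g(9)) = (-387 - 7)/(202 - 13/4) = -394/795/4 = -394*4/795 = -1576/795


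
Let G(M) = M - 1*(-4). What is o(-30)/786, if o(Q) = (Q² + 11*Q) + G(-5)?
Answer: 569/786 ≈ 0.72392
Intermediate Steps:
G(M) = 4 + M (G(M) = M + 4 = 4 + M)
o(Q) = -1 + Q² + 11*Q (o(Q) = (Q² + 11*Q) + (4 - 5) = (Q² + 11*Q) - 1 = -1 + Q² + 11*Q)
o(-30)/786 = (-1 + (-30)² + 11*(-30))/786 = (-1 + 900 - 330)*(1/786) = 569*(1/786) = 569/786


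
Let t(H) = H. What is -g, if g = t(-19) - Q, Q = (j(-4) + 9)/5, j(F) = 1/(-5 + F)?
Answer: 187/9 ≈ 20.778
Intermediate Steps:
Q = 16/9 (Q = (1/(-5 - 4) + 9)/5 = (1/(-9) + 9)*(⅕) = (-⅑ + 9)*(⅕) = (80/9)*(⅕) = 16/9 ≈ 1.7778)
g = -187/9 (g = -19 - 1*16/9 = -19 - 16/9 = -187/9 ≈ -20.778)
-g = -1*(-187/9) = 187/9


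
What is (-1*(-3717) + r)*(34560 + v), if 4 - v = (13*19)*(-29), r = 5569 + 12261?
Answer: 899091669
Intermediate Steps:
r = 17830
v = 7167 (v = 4 - 13*19*(-29) = 4 - 247*(-29) = 4 - 1*(-7163) = 4 + 7163 = 7167)
(-1*(-3717) + r)*(34560 + v) = (-1*(-3717) + 17830)*(34560 + 7167) = (3717 + 17830)*41727 = 21547*41727 = 899091669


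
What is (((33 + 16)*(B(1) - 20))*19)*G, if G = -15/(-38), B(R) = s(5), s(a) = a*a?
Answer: 3675/2 ≈ 1837.5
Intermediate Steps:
s(a) = a²
B(R) = 25 (B(R) = 5² = 25)
G = 15/38 (G = -15*(-1/38) = 15/38 ≈ 0.39474)
(((33 + 16)*(B(1) - 20))*19)*G = (((33 + 16)*(25 - 20))*19)*(15/38) = ((49*5)*19)*(15/38) = (245*19)*(15/38) = 4655*(15/38) = 3675/2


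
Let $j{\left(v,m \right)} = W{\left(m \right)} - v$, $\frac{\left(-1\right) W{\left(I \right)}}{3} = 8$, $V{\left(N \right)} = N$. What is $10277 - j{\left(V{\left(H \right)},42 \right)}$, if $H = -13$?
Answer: $10288$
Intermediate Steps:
$W{\left(I \right)} = -24$ ($W{\left(I \right)} = \left(-3\right) 8 = -24$)
$j{\left(v,m \right)} = -24 - v$
$10277 - j{\left(V{\left(H \right)},42 \right)} = 10277 - \left(-24 - -13\right) = 10277 - \left(-24 + 13\right) = 10277 - -11 = 10277 + 11 = 10288$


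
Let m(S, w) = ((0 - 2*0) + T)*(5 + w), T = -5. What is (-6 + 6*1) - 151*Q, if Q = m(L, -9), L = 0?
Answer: -3020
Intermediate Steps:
m(S, w) = -25 - 5*w (m(S, w) = ((0 - 2*0) - 5)*(5 + w) = ((0 + 0) - 5)*(5 + w) = (0 - 5)*(5 + w) = -5*(5 + w) = -25 - 5*w)
Q = 20 (Q = -25 - 5*(-9) = -25 + 45 = 20)
(-6 + 6*1) - 151*Q = (-6 + 6*1) - 151*20 = (-6 + 6) - 3020 = 0 - 3020 = -3020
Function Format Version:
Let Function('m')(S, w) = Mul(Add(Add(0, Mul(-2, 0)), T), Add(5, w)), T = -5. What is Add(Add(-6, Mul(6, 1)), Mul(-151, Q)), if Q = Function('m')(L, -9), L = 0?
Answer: -3020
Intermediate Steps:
Function('m')(S, w) = Add(-25, Mul(-5, w)) (Function('m')(S, w) = Mul(Add(Add(0, Mul(-2, 0)), -5), Add(5, w)) = Mul(Add(Add(0, 0), -5), Add(5, w)) = Mul(Add(0, -5), Add(5, w)) = Mul(-5, Add(5, w)) = Add(-25, Mul(-5, w)))
Q = 20 (Q = Add(-25, Mul(-5, -9)) = Add(-25, 45) = 20)
Add(Add(-6, Mul(6, 1)), Mul(-151, Q)) = Add(Add(-6, Mul(6, 1)), Mul(-151, 20)) = Add(Add(-6, 6), -3020) = Add(0, -3020) = -3020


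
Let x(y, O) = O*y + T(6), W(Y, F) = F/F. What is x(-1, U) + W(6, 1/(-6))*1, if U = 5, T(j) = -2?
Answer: -6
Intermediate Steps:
W(Y, F) = 1
x(y, O) = -2 + O*y (x(y, O) = O*y - 2 = -2 + O*y)
x(-1, U) + W(6, 1/(-6))*1 = (-2 + 5*(-1)) + 1*1 = (-2 - 5) + 1 = -7 + 1 = -6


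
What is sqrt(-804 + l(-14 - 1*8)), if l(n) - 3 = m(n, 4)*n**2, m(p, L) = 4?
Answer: sqrt(1135) ≈ 33.690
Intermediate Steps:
l(n) = 3 + 4*n**2
sqrt(-804 + l(-14 - 1*8)) = sqrt(-804 + (3 + 4*(-14 - 1*8)**2)) = sqrt(-804 + (3 + 4*(-14 - 8)**2)) = sqrt(-804 + (3 + 4*(-22)**2)) = sqrt(-804 + (3 + 4*484)) = sqrt(-804 + (3 + 1936)) = sqrt(-804 + 1939) = sqrt(1135)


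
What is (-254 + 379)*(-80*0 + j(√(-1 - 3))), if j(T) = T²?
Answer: -500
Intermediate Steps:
(-254 + 379)*(-80*0 + j(√(-1 - 3))) = (-254 + 379)*(-80*0 + (√(-1 - 3))²) = 125*(0 + (√(-4))²) = 125*(0 + (2*I)²) = 125*(0 - 4) = 125*(-4) = -500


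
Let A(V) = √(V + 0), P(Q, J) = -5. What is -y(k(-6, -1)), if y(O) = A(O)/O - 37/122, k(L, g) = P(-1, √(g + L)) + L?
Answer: 37/122 + I*√11/11 ≈ 0.30328 + 0.30151*I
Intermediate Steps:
A(V) = √V
k(L, g) = -5 + L
y(O) = -37/122 + O^(-½) (y(O) = √O/O - 37/122 = O^(-½) - 37*1/122 = O^(-½) - 37/122 = -37/122 + O^(-½))
-y(k(-6, -1)) = -(-37/122 + (-5 - 6)^(-½)) = -(-37/122 + (-11)^(-½)) = -(-37/122 - I*√11/11) = 37/122 + I*√11/11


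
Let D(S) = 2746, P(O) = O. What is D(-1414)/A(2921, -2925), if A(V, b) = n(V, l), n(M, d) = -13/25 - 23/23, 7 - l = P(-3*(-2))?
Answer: -34325/19 ≈ -1806.6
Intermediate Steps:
l = 1 (l = 7 - (-3)*(-2) = 7 - 1*6 = 7 - 6 = 1)
n(M, d) = -38/25 (n(M, d) = -13*1/25 - 23*1/23 = -13/25 - 1 = -38/25)
A(V, b) = -38/25
D(-1414)/A(2921, -2925) = 2746/(-38/25) = 2746*(-25/38) = -34325/19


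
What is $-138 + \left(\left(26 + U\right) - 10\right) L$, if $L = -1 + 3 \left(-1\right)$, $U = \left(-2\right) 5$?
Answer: $-162$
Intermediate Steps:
$U = -10$
$L = -4$ ($L = -1 - 3 = -4$)
$-138 + \left(\left(26 + U\right) - 10\right) L = -138 + \left(\left(26 - 10\right) - 10\right) \left(-4\right) = -138 + \left(16 - 10\right) \left(-4\right) = -138 + 6 \left(-4\right) = -138 - 24 = -162$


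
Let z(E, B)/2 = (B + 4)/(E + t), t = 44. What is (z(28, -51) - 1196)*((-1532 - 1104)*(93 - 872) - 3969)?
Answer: -88338520925/36 ≈ -2.4538e+9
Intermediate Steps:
z(E, B) = 2*(4 + B)/(44 + E) (z(E, B) = 2*((B + 4)/(E + 44)) = 2*((4 + B)/(44 + E)) = 2*(4 + B)/(44 + E))
(z(28, -51) - 1196)*((-1532 - 1104)*(93 - 872) - 3969) = (2*(4 - 51)/(44 + 28) - 1196)*((-1532 - 1104)*(93 - 872) - 3969) = (2*(-47)/72 - 1196)*(-2636*(-779) - 3969) = (2*(1/72)*(-47) - 1196)*(2053444 - 3969) = (-47/36 - 1196)*2049475 = -43103/36*2049475 = -88338520925/36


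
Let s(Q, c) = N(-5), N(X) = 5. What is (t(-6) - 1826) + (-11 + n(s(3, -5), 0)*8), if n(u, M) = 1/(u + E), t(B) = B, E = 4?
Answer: -16579/9 ≈ -1842.1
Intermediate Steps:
s(Q, c) = 5
n(u, M) = 1/(4 + u) (n(u, M) = 1/(u + 4) = 1/(4 + u))
(t(-6) - 1826) + (-11 + n(s(3, -5), 0)*8) = (-6 - 1826) + (-11 + 8/(4 + 5)) = -1832 + (-11 + 8/9) = -1832 - 91/9 = -16579/9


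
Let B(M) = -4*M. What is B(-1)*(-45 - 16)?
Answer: -244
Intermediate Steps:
B(-1)*(-45 - 16) = (-4*(-1))*(-45 - 16) = 4*(-61) = -244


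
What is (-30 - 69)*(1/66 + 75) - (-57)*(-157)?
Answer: -32751/2 ≈ -16376.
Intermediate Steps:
(-30 - 69)*(1/66 + 75) - (-57)*(-157) = -99*(1/66 + 75) - 57*157 = -99*4951/66 - 8949 = -14853/2 - 8949 = -32751/2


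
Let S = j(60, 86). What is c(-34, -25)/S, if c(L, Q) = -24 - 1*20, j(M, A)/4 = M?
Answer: -11/60 ≈ -0.18333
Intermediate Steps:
j(M, A) = 4*M
c(L, Q) = -44 (c(L, Q) = -24 - 20 = -44)
S = 240 (S = 4*60 = 240)
c(-34, -25)/S = -44/240 = -44*1/240 = -11/60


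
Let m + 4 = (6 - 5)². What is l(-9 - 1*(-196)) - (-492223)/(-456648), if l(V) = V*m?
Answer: -256671751/456648 ≈ -562.08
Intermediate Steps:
m = -3 (m = -4 + (6 - 5)² = -4 + 1² = -4 + 1 = -3)
l(V) = -3*V (l(V) = V*(-3) = -3*V)
l(-9 - 1*(-196)) - (-492223)/(-456648) = -3*(-9 - 1*(-196)) - (-492223)/(-456648) = -3*(-9 + 196) - (-492223)*(-1)/456648 = -3*187 - 1*492223/456648 = -561 - 492223/456648 = -256671751/456648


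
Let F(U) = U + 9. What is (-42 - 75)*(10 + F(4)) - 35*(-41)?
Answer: -1256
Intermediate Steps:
F(U) = 9 + U
(-42 - 75)*(10 + F(4)) - 35*(-41) = (-42 - 75)*(10 + (9 + 4)) - 35*(-41) = -117*(10 + 13) + 1435 = -117*23 + 1435 = -2691 + 1435 = -1256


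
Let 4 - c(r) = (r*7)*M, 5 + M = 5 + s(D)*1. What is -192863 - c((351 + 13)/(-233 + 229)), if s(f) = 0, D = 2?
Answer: -192867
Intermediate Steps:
M = 0 (M = -5 + (5 + 0*1) = -5 + (5 + 0) = -5 + 5 = 0)
c(r) = 4 (c(r) = 4 - r*7*0 = 4 - 7*r*0 = 4 - 1*0 = 4 + 0 = 4)
-192863 - c((351 + 13)/(-233 + 229)) = -192863 - 1*4 = -192863 - 4 = -192867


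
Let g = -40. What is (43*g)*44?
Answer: -75680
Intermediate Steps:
(43*g)*44 = (43*(-40))*44 = -1720*44 = -75680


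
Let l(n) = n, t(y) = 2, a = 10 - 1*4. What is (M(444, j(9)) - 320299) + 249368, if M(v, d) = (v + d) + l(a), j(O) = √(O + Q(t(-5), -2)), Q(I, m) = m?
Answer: -70481 + √7 ≈ -70478.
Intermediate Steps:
a = 6 (a = 10 - 4 = 6)
j(O) = √(-2 + O) (j(O) = √(O - 2) = √(-2 + O))
M(v, d) = 6 + d + v (M(v, d) = (v + d) + 6 = (d + v) + 6 = 6 + d + v)
(M(444, j(9)) - 320299) + 249368 = ((6 + √(-2 + 9) + 444) - 320299) + 249368 = ((6 + √7 + 444) - 320299) + 249368 = ((450 + √7) - 320299) + 249368 = (-319849 + √7) + 249368 = -70481 + √7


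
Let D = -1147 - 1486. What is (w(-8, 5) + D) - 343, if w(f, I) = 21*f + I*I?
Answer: -3119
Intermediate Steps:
w(f, I) = I**2 + 21*f (w(f, I) = 21*f + I**2 = I**2 + 21*f)
D = -2633
(w(-8, 5) + D) - 343 = ((5**2 + 21*(-8)) - 2633) - 343 = ((25 - 168) - 2633) - 343 = (-143 - 2633) - 343 = -2776 - 343 = -3119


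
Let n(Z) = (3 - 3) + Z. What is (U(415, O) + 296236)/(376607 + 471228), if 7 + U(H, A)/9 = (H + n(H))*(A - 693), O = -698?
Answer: -10094597/847835 ≈ -11.906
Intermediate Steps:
n(Z) = Z (n(Z) = 0 + Z = Z)
U(H, A) = -63 + 18*H*(-693 + A) (U(H, A) = -63 + 9*((H + H)*(A - 693)) = -63 + 9*((2*H)*(-693 + A)) = -63 + 9*(2*H*(-693 + A)) = -63 + 18*H*(-693 + A))
(U(415, O) + 296236)/(376607 + 471228) = ((-63 - 12474*415 + 18*(-698)*415) + 296236)/(376607 + 471228) = ((-63 - 5176710 - 5214060) + 296236)/847835 = (-10390833 + 296236)*(1/847835) = -10094597*1/847835 = -10094597/847835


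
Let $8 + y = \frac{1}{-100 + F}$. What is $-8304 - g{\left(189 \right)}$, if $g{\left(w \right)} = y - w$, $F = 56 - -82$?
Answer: $- \frac{308067}{38} \approx -8107.0$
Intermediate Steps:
$F = 138$ ($F = 56 + 82 = 138$)
$y = - \frac{303}{38}$ ($y = -8 + \frac{1}{-100 + 138} = -8 + \frac{1}{38} = - \frac{303}{38} \approx -7.9737$)
$g{\left(w \right)} = - \frac{303}{38} - w$
$-8304 - g{\left(189 \right)} = -8304 - \left(- \frac{303}{38} - 189\right) = -8304 - - \frac{7485}{38} = -8304 + \frac{7485}{38} = - \frac{308067}{38}$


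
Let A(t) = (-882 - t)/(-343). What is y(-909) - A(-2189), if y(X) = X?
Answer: -310480/343 ≈ -905.19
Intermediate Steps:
A(t) = 18/7 + t/343 (A(t) = (-882 - t)*(-1/343) = 18/7 + t/343)
y(-909) - A(-2189) = -909 - (18/7 + (1/343)*(-2189)) = -909 - (18/7 - 2189/343) = -909 - 1*(-1307/343) = -909 + 1307/343 = -310480/343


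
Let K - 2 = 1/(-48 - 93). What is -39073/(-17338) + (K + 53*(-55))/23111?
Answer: 120203964431/56498491038 ≈ 2.1276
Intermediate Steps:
K = 281/141 (K = 2 + 1/(-48 - 93) = 2 + 1/(-141) = 2 - 1/141 = 281/141 ≈ 1.9929)
-39073/(-17338) + (K + 53*(-55))/23111 = -39073/(-17338) + (281/141 + 53*(-55))/23111 = -39073*(-1/17338) + (281/141 - 2915)*(1/23111) = 39073/17338 - 410734/141*1/23111 = 39073/17338 - 410734/3258651 = 120203964431/56498491038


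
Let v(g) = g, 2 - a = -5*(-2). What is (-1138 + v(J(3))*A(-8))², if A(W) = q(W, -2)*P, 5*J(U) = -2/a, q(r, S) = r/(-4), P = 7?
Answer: 129345129/100 ≈ 1.2935e+6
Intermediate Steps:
a = -8 (a = 2 - (-5)*(-2) = 2 - 1*10 = 2 - 10 = -8)
q(r, S) = -r/4 (q(r, S) = r*(-¼) = -r/4)
J(U) = 1/20 (J(U) = (-2/(-8))/5 = (-2*(-⅛))/5 = (⅕)*(¼) = 1/20)
A(W) = -7*W/4 (A(W) = -W/4*7 = -7*W/4)
(-1138 + v(J(3))*A(-8))² = (-1138 + (-7/4*(-8))/20)² = (-1138 + (1/20)*14)² = (-1138 + 7/10)² = (-11373/10)² = 129345129/100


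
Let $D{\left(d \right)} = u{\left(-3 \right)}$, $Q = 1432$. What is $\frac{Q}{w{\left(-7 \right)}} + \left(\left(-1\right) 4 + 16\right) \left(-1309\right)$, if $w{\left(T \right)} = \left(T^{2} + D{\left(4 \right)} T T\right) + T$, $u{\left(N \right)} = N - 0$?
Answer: $- \frac{1650772}{105} \approx -15722.0$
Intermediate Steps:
$u{\left(N \right)} = N$ ($u{\left(N \right)} = N + 0 = N$)
$D{\left(d \right)} = -3$
$w{\left(T \right)} = T - 2 T^{2}$ ($w{\left(T \right)} = \left(T^{2} + - 3 T T\right) + T = \left(T^{2} - 3 T^{2}\right) + T = - 2 T^{2} + T = T - 2 T^{2}$)
$\frac{Q}{w{\left(-7 \right)}} + \left(\left(-1\right) 4 + 16\right) \left(-1309\right) = \frac{1432}{\left(-7\right) \left(1 - -14\right)} + \left(\left(-1\right) 4 + 16\right) \left(-1309\right) = \frac{1432}{\left(-7\right) \left(1 + 14\right)} + \left(-4 + 16\right) \left(-1309\right) = \frac{1432}{\left(-7\right) 15} + 12 \left(-1309\right) = \frac{1432}{-105} - 15708 = 1432 \left(- \frac{1}{105}\right) - 15708 = - \frac{1432}{105} - 15708 = - \frac{1650772}{105}$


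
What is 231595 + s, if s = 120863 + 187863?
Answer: 540321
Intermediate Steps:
s = 308726
231595 + s = 231595 + 308726 = 540321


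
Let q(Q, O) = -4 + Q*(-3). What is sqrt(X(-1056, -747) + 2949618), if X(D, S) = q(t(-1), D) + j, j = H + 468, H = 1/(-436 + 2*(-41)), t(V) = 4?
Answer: sqrt(791574582162)/518 ≈ 1717.6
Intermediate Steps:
q(Q, O) = -4 - 3*Q
H = -1/518 (H = 1/(-436 - 82) = 1/(-518) = -1/518 ≈ -0.0019305)
j = 242423/518 (j = -1/518 + 468 = 242423/518 ≈ 468.00)
X(D, S) = 234135/518 (X(D, S) = (-4 - 3*4) + 242423/518 = (-4 - 12) + 242423/518 = -16 + 242423/518 = 234135/518)
sqrt(X(-1056, -747) + 2949618) = sqrt(234135/518 + 2949618) = sqrt(1528136259/518) = sqrt(791574582162)/518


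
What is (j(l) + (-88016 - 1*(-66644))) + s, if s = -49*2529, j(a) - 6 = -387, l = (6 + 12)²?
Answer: -145674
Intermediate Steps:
l = 324 (l = 18² = 324)
j(a) = -381 (j(a) = 6 - 387 = -381)
s = -123921
(j(l) + (-88016 - 1*(-66644))) + s = (-381 + (-88016 - 1*(-66644))) - 123921 = (-381 + (-88016 + 66644)) - 123921 = (-381 - 21372) - 123921 = -21753 - 123921 = -145674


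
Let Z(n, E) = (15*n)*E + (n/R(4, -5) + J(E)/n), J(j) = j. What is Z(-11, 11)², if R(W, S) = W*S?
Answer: 1318343481/400 ≈ 3.2959e+6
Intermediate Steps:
R(W, S) = S*W
Z(n, E) = -n/20 + E/n + 15*E*n (Z(n, E) = (15*n)*E + (n/((-5*4)) + E/n) = 15*E*n + (n/(-20) + E/n) = 15*E*n + (n*(-1/20) + E/n) = 15*E*n + (-n/20 + E/n) = -n/20 + E/n + 15*E*n)
Z(-11, 11)² = (-1/20*(-11) + 11/(-11) + 15*11*(-11))² = (11/20 + 11*(-1/11) - 1815)² = (11/20 - 1 - 1815)² = (-36309/20)² = 1318343481/400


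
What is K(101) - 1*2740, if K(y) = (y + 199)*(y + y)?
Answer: 57860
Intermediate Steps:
K(y) = 2*y*(199 + y) (K(y) = (199 + y)*(2*y) = 2*y*(199 + y))
K(101) - 1*2740 = 2*101*(199 + 101) - 1*2740 = 2*101*300 - 2740 = 60600 - 2740 = 57860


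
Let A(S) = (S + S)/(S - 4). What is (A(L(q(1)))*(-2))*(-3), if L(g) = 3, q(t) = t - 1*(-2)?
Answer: -36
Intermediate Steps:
q(t) = 2 + t (q(t) = t + 2 = 2 + t)
A(S) = 2*S/(-4 + S) (A(S) = (2*S)/(-4 + S) = 2*S/(-4 + S))
(A(L(q(1)))*(-2))*(-3) = ((2*3/(-4 + 3))*(-2))*(-3) = ((2*3/(-1))*(-2))*(-3) = ((2*3*(-1))*(-2))*(-3) = -6*(-2)*(-3) = 12*(-3) = -36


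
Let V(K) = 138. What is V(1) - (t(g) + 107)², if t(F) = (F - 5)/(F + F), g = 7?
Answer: -555738/49 ≈ -11342.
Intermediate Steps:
t(F) = (-5 + F)/(2*F) (t(F) = (-5 + F)/((2*F)) = (-5 + F)*(1/(2*F)) = (-5 + F)/(2*F))
V(1) - (t(g) + 107)² = 138 - ((½)*(-5 + 7)/7 + 107)² = 138 - ((½)*(⅐)*2 + 107)² = 138 - (⅐ + 107)² = 138 - (750/7)² = 138 - 1*562500/49 = 138 - 562500/49 = -555738/49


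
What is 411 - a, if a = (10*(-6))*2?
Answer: 531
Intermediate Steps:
a = -120 (a = -60*2 = -120)
411 - a = 411 - 1*(-120) = 411 + 120 = 531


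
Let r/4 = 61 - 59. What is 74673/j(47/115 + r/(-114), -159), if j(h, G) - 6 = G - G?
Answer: 24891/2 ≈ 12446.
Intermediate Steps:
r = 8 (r = 4*(61 - 59) = 4*2 = 8)
j(h, G) = 6 (j(h, G) = 6 + (G - G) = 6 + 0 = 6)
74673/j(47/115 + r/(-114), -159) = 74673/6 = 74673*(1/6) = 24891/2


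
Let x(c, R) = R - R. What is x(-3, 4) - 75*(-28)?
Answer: 2100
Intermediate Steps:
x(c, R) = 0
x(-3, 4) - 75*(-28) = 0 - 75*(-28) = 0 + 2100 = 2100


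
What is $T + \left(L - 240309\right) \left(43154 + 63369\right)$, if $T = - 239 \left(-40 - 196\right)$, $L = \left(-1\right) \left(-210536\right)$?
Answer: $-3171452875$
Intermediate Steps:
$L = 210536$
$T = 56404$ ($T = \left(-239\right) \left(-236\right) = 56404$)
$T + \left(L - 240309\right) \left(43154 + 63369\right) = 56404 + \left(210536 - 240309\right) \left(43154 + 63369\right) = 56404 - 3171509279 = -3171452875$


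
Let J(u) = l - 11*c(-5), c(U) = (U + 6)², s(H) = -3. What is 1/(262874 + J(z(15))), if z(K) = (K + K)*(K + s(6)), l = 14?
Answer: 1/262877 ≈ 3.8041e-6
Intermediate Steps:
c(U) = (6 + U)²
z(K) = 2*K*(-3 + K) (z(K) = (K + K)*(K - 3) = (2*K)*(-3 + K) = 2*K*(-3 + K))
J(u) = 3 (J(u) = 14 - 11*(6 - 5)² = 14 - 11*1² = 14 - 11*1 = 14 - 11 = 3)
1/(262874 + J(z(15))) = 1/(262874 + 3) = 1/262877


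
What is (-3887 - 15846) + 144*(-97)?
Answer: -33701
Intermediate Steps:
(-3887 - 15846) + 144*(-97) = -19733 - 13968 = -33701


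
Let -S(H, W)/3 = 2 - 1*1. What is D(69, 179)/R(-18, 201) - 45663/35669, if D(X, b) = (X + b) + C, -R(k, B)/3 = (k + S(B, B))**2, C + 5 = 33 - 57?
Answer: -22741220/15730029 ≈ -1.4457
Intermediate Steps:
S(H, W) = -3 (S(H, W) = -3*(2 - 1*1) = -3*(2 - 1) = -3*1 = -3)
C = -29 (C = -5 + (33 - 57) = -5 - 24 = -29)
R(k, B) = -3*(-3 + k)**2 (R(k, B) = -3*(k - 3)**2 = -3*(-3 + k)**2)
D(X, b) = -29 + X + b (D(X, b) = (X + b) - 29 = -29 + X + b)
D(69, 179)/R(-18, 201) - 45663/35669 = (-29 + 69 + 179)/((-3*(-3 - 18)**2)) - 45663/35669 = 219/((-3*(-21)**2)) - 45663*1/35669 = 219/((-3*441)) - 45663/35669 = 219/(-1323) - 45663/35669 = 219*(-1/1323) - 45663/35669 = -73/441 - 45663/35669 = -22741220/15730029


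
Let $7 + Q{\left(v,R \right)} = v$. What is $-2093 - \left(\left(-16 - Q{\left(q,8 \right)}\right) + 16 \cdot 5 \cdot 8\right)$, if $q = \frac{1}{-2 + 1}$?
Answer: $-2725$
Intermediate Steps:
$q = -1$ ($q = \frac{1}{-1} = -1$)
$Q{\left(v,R \right)} = -7 + v$
$-2093 - \left(\left(-16 - Q{\left(q,8 \right)}\right) + 16 \cdot 5 \cdot 8\right) = -2093 - \left(\left(-16 - \left(-7 - 1\right)\right) + 16 \cdot 5 \cdot 8\right) = -2093 - \left(\left(-16 - -8\right) + 16 \cdot 40\right) = -2093 - \left(\left(-16 + 8\right) + 640\right) = -2093 - \left(-8 + 640\right) = -2093 - 632 = -2725$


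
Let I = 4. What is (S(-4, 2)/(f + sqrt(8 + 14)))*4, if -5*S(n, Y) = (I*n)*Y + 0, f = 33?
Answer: 384/485 - 128*sqrt(22)/5335 ≈ 0.67922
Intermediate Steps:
S(n, Y) = -4*Y*n/5 (S(n, Y) = -((4*n)*Y + 0)/5 = -(4*Y*n + 0)/5 = -4*Y*n/5)
(S(-4, 2)/(f + sqrt(8 + 14)))*4 = ((-4/5*2*(-4))/(33 + sqrt(8 + 14)))*4 = (32/(5*(33 + sqrt(22))))*4 = 128/(5*(33 + sqrt(22)))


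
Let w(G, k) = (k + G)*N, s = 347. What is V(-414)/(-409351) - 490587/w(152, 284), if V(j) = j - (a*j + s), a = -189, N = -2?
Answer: 200891173141/356954072 ≈ 562.79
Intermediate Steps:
w(G, k) = -2*G - 2*k (w(G, k) = (k + G)*(-2) = (G + k)*(-2) = -2*G - 2*k)
V(j) = -347 + 190*j (V(j) = j - (-189*j + 347) = j - (347 - 189*j) = j + (-347 + 189*j) = -347 + 190*j)
V(-414)/(-409351) - 490587/w(152, 284) = (-347 + 190*(-414))/(-409351) - 490587/(-2*152 - 2*284) = (-347 - 78660)*(-1/409351) - 490587/(-304 - 568) = -79007*(-1/409351) - 490587/(-872) = 79007/409351 - 490587*(-1/872) = 79007/409351 + 490587/872 = 200891173141/356954072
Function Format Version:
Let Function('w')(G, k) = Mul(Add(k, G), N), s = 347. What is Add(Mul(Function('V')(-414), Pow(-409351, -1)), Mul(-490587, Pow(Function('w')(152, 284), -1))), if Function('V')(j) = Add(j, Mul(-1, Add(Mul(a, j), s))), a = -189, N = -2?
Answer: Rational(200891173141, 356954072) ≈ 562.79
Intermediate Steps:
Function('w')(G, k) = Add(Mul(-2, G), Mul(-2, k)) (Function('w')(G, k) = Mul(Add(k, G), -2) = Mul(Add(G, k), -2) = Add(Mul(-2, G), Mul(-2, k)))
Function('V')(j) = Add(-347, Mul(190, j)) (Function('V')(j) = Add(j, Mul(-1, Add(Mul(-189, j), 347))) = Add(j, Mul(-1, Add(347, Mul(-189, j)))) = Add(j, Add(-347, Mul(189, j))) = Add(-347, Mul(190, j)))
Add(Mul(Function('V')(-414), Pow(-409351, -1)), Mul(-490587, Pow(Function('w')(152, 284), -1))) = Add(Mul(Add(-347, Mul(190, -414)), Pow(-409351, -1)), Mul(-490587, Pow(Add(Mul(-2, 152), Mul(-2, 284)), -1))) = Add(Mul(Add(-347, -78660), Rational(-1, 409351)), Mul(-490587, Pow(Add(-304, -568), -1))) = Add(Mul(-79007, Rational(-1, 409351)), Mul(-490587, Pow(-872, -1))) = Add(Rational(79007, 409351), Mul(-490587, Rational(-1, 872))) = Add(Rational(79007, 409351), Rational(490587, 872)) = Rational(200891173141, 356954072)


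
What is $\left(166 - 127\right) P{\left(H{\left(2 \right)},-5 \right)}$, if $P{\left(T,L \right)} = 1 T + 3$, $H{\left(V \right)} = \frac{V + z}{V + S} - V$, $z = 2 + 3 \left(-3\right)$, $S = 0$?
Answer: $- \frac{117}{2} \approx -58.5$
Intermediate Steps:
$z = -7$ ($z = 2 - 9 = -7$)
$H{\left(V \right)} = - V + \frac{-7 + V}{V}$ ($H{\left(V \right)} = \frac{V - 7}{V + 0} - V = \frac{-7 + V}{V} - V = - V + \frac{-7 + V}{V}$)
$P{\left(T,L \right)} = 3 + T$ ($P{\left(T,L \right)} = T + 3 = 3 + T$)
$\left(166 - 127\right) P{\left(H{\left(2 \right)},-5 \right)} = \left(166 - 127\right) \left(3 - \left(1 + \frac{7}{2}\right)\right) = 39 \left(3 - \frac{9}{2}\right) = 39 \left(- \frac{3}{2}\right) = - \frac{117}{2}$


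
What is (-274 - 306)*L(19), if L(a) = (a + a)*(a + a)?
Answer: -837520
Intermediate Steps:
L(a) = 4*a² (L(a) = (2*a)*(2*a) = 4*a²)
(-274 - 306)*L(19) = (-274 - 306)*(4*19²) = -2320*361 = -580*1444 = -837520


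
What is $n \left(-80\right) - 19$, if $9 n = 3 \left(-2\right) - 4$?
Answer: $\frac{629}{9} \approx 69.889$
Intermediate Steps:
$n = - \frac{10}{9}$ ($n = \frac{3 \left(-2\right) - 4}{9} = \frac{-6 - 4}{9} = \frac{1}{9} \left(-10\right) = - \frac{10}{9} \approx -1.1111$)
$n \left(-80\right) - 19 = \left(- \frac{10}{9}\right) \left(-80\right) - 19 = \frac{800}{9} - 19 = \frac{629}{9}$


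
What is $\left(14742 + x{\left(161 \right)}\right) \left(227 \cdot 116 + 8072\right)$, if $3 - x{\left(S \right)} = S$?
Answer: $501747936$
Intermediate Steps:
$x{\left(S \right)} = 3 - S$
$\left(14742 + x{\left(161 \right)}\right) \left(227 \cdot 116 + 8072\right) = \left(14742 + \left(3 - 161\right)\right) \left(227 \cdot 116 + 8072\right) = \left(14742 + \left(3 - 161\right)\right) \left(26332 + 8072\right) = \left(14742 - 158\right) 34404 = 14584 \cdot 34404 = 501747936$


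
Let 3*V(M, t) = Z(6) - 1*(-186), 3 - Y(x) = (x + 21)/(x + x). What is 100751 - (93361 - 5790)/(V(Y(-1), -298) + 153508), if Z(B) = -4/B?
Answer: 12659089999/125648 ≈ 1.0075e+5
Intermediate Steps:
Y(x) = 3 - (21 + x)/(2*x) (Y(x) = 3 - (x + 21)/(x + x) = 3 - (21 + x)/(2*x))
V(M, t) = 556/9 (V(M, t) = (-4/6 - 1*(-186))/3 = (-4*⅙ + 186)/3 = (-⅔ + 186)/3 = (⅓)*(556/3) = 556/9)
100751 - (93361 - 5790)/(V(Y(-1), -298) + 153508) = 100751 - (93361 - 5790)/(556/9 + 153508) = 100751 - 87571/1382128/9 = 100751 - 87571*9/1382128 = 100751 - 1*71649/125648 = 100751 - 71649/125648 = 12659089999/125648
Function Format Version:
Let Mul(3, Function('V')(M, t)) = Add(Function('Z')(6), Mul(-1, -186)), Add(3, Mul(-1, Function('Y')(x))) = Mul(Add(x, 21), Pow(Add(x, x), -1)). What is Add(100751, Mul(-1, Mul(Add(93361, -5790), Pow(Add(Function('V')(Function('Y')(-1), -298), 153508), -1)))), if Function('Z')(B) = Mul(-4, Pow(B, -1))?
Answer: Rational(12659089999, 125648) ≈ 1.0075e+5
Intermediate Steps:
Function('Y')(x) = Add(3, Mul(Rational(-1, 2), Pow(x, -1), Add(21, x))) (Function('Y')(x) = Add(3, Mul(-1, Mul(Add(x, 21), Pow(Add(x, x), -1)))) = Add(3, Mul(-1, Mul(Add(21, x), Pow(Mul(2, x), -1)))) = Add(3, Mul(-1, Mul(Add(21, x), Mul(Rational(1, 2), Pow(x, -1))))) = Add(3, Mul(-1, Mul(Rational(1, 2), Pow(x, -1), Add(21, x)))) = Add(3, Mul(Rational(-1, 2), Pow(x, -1), Add(21, x))))
Function('V')(M, t) = Rational(556, 9) (Function('V')(M, t) = Mul(Rational(1, 3), Add(Mul(-4, Pow(6, -1)), Mul(-1, -186))) = Mul(Rational(1, 3), Add(Mul(-4, Rational(1, 6)), 186)) = Mul(Rational(1, 3), Add(Rational(-2, 3), 186)) = Mul(Rational(1, 3), Rational(556, 3)) = Rational(556, 9))
Add(100751, Mul(-1, Mul(Add(93361, -5790), Pow(Add(Function('V')(Function('Y')(-1), -298), 153508), -1)))) = Add(100751, Mul(-1, Mul(Add(93361, -5790), Pow(Add(Rational(556, 9), 153508), -1)))) = Add(100751, Mul(-1, Mul(87571, Pow(Rational(1382128, 9), -1)))) = Add(100751, Mul(-1, Mul(87571, Rational(9, 1382128)))) = Add(100751, Mul(-1, Rational(71649, 125648))) = Add(100751, Rational(-71649, 125648)) = Rational(12659089999, 125648)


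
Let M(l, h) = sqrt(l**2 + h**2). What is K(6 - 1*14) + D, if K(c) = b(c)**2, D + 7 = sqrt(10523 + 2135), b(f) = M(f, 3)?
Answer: 66 + sqrt(12658) ≈ 178.51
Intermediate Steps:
M(l, h) = sqrt(h**2 + l**2)
b(f) = sqrt(9 + f**2) (b(f) = sqrt(3**2 + f**2) = sqrt(9 + f**2))
D = -7 + sqrt(12658) (D = -7 + sqrt(10523 + 2135) = -7 + sqrt(12658) ≈ 105.51)
K(c) = 9 + c**2 (K(c) = (sqrt(9 + c**2))**2 = 9 + c**2)
K(6 - 1*14) + D = (9 + (6 - 1*14)**2) + (-7 + sqrt(12658)) = (9 + (6 - 14)**2) + (-7 + sqrt(12658)) = (9 + (-8)**2) + (-7 + sqrt(12658)) = (9 + 64) + (-7 + sqrt(12658)) = 73 + (-7 + sqrt(12658)) = 66 + sqrt(12658)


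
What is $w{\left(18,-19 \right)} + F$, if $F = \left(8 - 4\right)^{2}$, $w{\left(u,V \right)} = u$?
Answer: $34$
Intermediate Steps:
$F = 16$ ($F = 4^{2} = 16$)
$w{\left(18,-19 \right)} + F = 18 + 16 = 34$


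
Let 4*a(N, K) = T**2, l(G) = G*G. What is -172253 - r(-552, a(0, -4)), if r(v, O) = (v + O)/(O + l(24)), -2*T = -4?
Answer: -99389430/577 ≈ -1.7225e+5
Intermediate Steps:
l(G) = G**2
T = 2 (T = -1/2*(-4) = 2)
a(N, K) = 1 (a(N, K) = (1/4)*2**2 = (1/4)*4 = 1)
r(v, O) = (O + v)/(576 + O) (r(v, O) = (v + O)/(O + 24**2) = (O + v)/(O + 576) = (O + v)/(576 + O))
-172253 - r(-552, a(0, -4)) = -172253 - (1 - 552)/(576 + 1) = -172253 - (-551)/577 = -172253 - 1*(-551/577) = -172253 + 551/577 = -99389430/577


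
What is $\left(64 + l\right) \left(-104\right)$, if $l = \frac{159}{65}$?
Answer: $- \frac{34552}{5} \approx -6910.4$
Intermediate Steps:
$l = \frac{159}{65}$ ($l = 159 \cdot \frac{1}{65} = \frac{159}{65} \approx 2.4462$)
$\left(64 + l\right) \left(-104\right) = \left(64 + \frac{159}{65}\right) \left(-104\right) = \frac{4319}{65} \left(-104\right) = - \frac{34552}{5}$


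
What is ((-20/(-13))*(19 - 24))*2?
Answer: -200/13 ≈ -15.385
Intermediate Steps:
((-20/(-13))*(19 - 24))*2 = (-20*(-1/13)*(-5))*2 = ((20/13)*(-5))*2 = -100/13*2 = -200/13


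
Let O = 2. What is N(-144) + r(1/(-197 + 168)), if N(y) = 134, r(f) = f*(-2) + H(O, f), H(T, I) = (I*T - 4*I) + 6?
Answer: 4064/29 ≈ 140.14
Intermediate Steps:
H(T, I) = 6 - 4*I + I*T (H(T, I) = (-4*I + I*T) + 6 = 6 - 4*I + I*T)
r(f) = 6 - 4*f (r(f) = f*(-2) + (6 - 4*f + f*2) = -2*f + (6 - 4*f + 2*f) = -2*f + (6 - 2*f) = 6 - 4*f)
N(-144) + r(1/(-197 + 168)) = 134 + (6 - 4/(-197 + 168)) = 134 + (6 - 4/(-29)) = 134 + (6 - 4*(-1/29)) = 134 + (6 + 4/29) = 134 + 178/29 = 4064/29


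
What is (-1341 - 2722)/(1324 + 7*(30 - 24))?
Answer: -4063/1366 ≈ -2.9744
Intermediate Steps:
(-1341 - 2722)/(1324 + 7*(30 - 24)) = -4063/(1324 + 7*6) = -4063/(1324 + 42) = -4063/1366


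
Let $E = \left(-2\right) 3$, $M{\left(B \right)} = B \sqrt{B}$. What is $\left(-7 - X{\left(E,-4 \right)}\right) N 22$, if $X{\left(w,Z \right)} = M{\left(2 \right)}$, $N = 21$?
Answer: $-3234 - 924 \sqrt{2} \approx -4540.7$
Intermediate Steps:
$M{\left(B \right)} = B^{\frac{3}{2}}$
$E = -6$
$X{\left(w,Z \right)} = 2 \sqrt{2}$ ($X{\left(w,Z \right)} = 2^{\frac{3}{2}} = 2 \sqrt{2}$)
$\left(-7 - X{\left(E,-4 \right)}\right) N 22 = \left(-7 - 2 \sqrt{2}\right) 21 \cdot 22 = \left(-147 - 42 \sqrt{2}\right) 22 = -3234 - 924 \sqrt{2}$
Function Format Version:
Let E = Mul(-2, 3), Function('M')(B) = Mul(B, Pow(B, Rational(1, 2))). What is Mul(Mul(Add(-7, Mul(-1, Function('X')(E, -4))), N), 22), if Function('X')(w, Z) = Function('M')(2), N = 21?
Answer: Add(-3234, Mul(-924, Pow(2, Rational(1, 2)))) ≈ -4540.7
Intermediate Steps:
Function('M')(B) = Pow(B, Rational(3, 2))
E = -6
Function('X')(w, Z) = Mul(2, Pow(2, Rational(1, 2))) (Function('X')(w, Z) = Pow(2, Rational(3, 2)) = Mul(2, Pow(2, Rational(1, 2))))
Mul(Mul(Add(-7, Mul(-1, Function('X')(E, -4))), N), 22) = Mul(Mul(Add(-7, Mul(-1, Mul(2, Pow(2, Rational(1, 2))))), 21), 22) = Mul(Mul(Add(-7, Mul(-2, Pow(2, Rational(1, 2)))), 21), 22) = Mul(Add(-147, Mul(-42, Pow(2, Rational(1, 2)))), 22) = Add(-3234, Mul(-924, Pow(2, Rational(1, 2))))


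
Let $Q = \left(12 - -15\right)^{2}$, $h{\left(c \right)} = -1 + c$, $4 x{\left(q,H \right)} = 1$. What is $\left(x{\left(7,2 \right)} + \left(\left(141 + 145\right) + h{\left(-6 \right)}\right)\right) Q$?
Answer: $\frac{814293}{4} \approx 2.0357 \cdot 10^{5}$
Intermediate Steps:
$x{\left(q,H \right)} = \frac{1}{4}$ ($x{\left(q,H \right)} = \frac{1}{4} \cdot 1 = \frac{1}{4}$)
$Q = 729$ ($Q = \left(12 + 15\right)^{2} = 27^{2} = 729$)
$\left(x{\left(7,2 \right)} + \left(\left(141 + 145\right) + h{\left(-6 \right)}\right)\right) Q = \left(\frac{1}{4} + \left(\left(141 + 145\right) - 7\right)\right) 729 = \left(\frac{1}{4} + \left(286 - 7\right)\right) 729 = \left(\frac{1}{4} + 279\right) 729 = \frac{1117}{4} \cdot 729 = \frac{814293}{4}$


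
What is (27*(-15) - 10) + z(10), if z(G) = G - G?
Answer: -415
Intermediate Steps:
z(G) = 0
(27*(-15) - 10) + z(10) = (27*(-15) - 10) + 0 = (-405 - 10) + 0 = -415 + 0 = -415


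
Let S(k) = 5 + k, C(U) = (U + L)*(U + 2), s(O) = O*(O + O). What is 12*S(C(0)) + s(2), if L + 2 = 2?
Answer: 68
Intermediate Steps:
L = 0 (L = -2 + 2 = 0)
s(O) = 2*O² (s(O) = O*(2*O) = 2*O²)
C(U) = U*(2 + U) (C(U) = (U + 0)*(U + 2) = U*(2 + U))
12*S(C(0)) + s(2) = 12*(5 + 0*(2 + 0)) + 2*2² = 12*(5 + 0*2) + 2*4 = 12*(5 + 0) + 8 = 12*5 + 8 = 60 + 8 = 68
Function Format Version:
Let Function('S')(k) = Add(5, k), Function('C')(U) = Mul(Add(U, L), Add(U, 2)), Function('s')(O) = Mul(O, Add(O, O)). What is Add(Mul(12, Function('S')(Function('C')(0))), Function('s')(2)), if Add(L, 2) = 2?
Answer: 68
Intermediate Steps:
L = 0 (L = Add(-2, 2) = 0)
Function('s')(O) = Mul(2, Pow(O, 2)) (Function('s')(O) = Mul(O, Mul(2, O)) = Mul(2, Pow(O, 2)))
Function('C')(U) = Mul(U, Add(2, U)) (Function('C')(U) = Mul(Add(U, 0), Add(U, 2)) = Mul(U, Add(2, U)))
Add(Mul(12, Function('S')(Function('C')(0))), Function('s')(2)) = Add(Mul(12, Add(5, Mul(0, Add(2, 0)))), Mul(2, Pow(2, 2))) = Add(Mul(12, Add(5, Mul(0, 2))), Mul(2, 4)) = Add(Mul(12, Add(5, 0)), 8) = Add(Mul(12, 5), 8) = Add(60, 8) = 68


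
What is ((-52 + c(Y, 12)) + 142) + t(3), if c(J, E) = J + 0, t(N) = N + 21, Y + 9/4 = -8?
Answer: 415/4 ≈ 103.75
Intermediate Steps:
Y = -41/4 (Y = -9/4 - 8 = -41/4 ≈ -10.250)
t(N) = 21 + N
c(J, E) = J
((-52 + c(Y, 12)) + 142) + t(3) = ((-52 - 41/4) + 142) + (21 + 3) = (-249/4 + 142) + 24 = 319/4 + 24 = 415/4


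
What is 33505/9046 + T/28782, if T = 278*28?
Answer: 517377487/130180986 ≈ 3.9743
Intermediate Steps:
T = 7784
33505/9046 + T/28782 = 33505/9046 + 7784/28782 = 33505*(1/9046) + 7784*(1/28782) = 33505/9046 + 3892/14391 = 517377487/130180986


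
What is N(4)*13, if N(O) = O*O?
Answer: 208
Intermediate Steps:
N(O) = O²
N(4)*13 = 4²*13 = 16*13 = 208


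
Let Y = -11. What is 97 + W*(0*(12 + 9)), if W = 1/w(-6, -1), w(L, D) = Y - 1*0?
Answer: 97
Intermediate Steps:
w(L, D) = -11 (w(L, D) = -11 - 1*0 = -11 + 0 = -11)
W = -1/11 (W = 1/(-11) = -1/11 ≈ -0.090909)
97 + W*(0*(12 + 9)) = 97 - 0*(12 + 9) = 97 - 0*21 = 97 - 1/11*0 = 97 + 0 = 97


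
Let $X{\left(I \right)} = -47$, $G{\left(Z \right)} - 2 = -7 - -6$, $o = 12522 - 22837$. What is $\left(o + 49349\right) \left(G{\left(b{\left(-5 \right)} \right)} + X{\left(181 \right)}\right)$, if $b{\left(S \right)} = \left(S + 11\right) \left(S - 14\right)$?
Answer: $-1795564$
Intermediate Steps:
$o = -10315$ ($o = 12522 - 22837 = -10315$)
$b{\left(S \right)} = \left(-14 + S\right) \left(11 + S\right)$ ($b{\left(S \right)} = \left(11 + S\right) \left(-14 + S\right) = \left(-14 + S\right) \left(11 + S\right)$)
$G{\left(Z \right)} = 1$ ($G{\left(Z \right)} = 2 - 1 = 1$)
$\left(o + 49349\right) \left(G{\left(b{\left(-5 \right)} \right)} + X{\left(181 \right)}\right) = \left(-10315 + 49349\right) \left(1 - 47\right) = 39034 \left(-46\right) = -1795564$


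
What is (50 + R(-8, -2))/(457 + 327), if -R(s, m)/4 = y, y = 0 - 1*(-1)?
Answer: 23/392 ≈ 0.058673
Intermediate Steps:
y = 1 (y = 0 + 1 = 1)
R(s, m) = -4 (R(s, m) = -4*1 = -4)
(50 + R(-8, -2))/(457 + 327) = (50 - 4)/(457 + 327) = 46/784 = 46*(1/784) = 23/392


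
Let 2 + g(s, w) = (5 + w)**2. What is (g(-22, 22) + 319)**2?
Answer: 1094116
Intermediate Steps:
g(s, w) = -2 + (5 + w)**2
(g(-22, 22) + 319)**2 = ((-2 + (5 + 22)**2) + 319)**2 = ((-2 + 27**2) + 319)**2 = ((-2 + 729) + 319)**2 = (727 + 319)**2 = 1046**2 = 1094116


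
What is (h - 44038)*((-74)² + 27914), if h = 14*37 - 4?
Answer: -1453266360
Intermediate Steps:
h = 514 (h = 518 - 4 = 514)
(h - 44038)*((-74)² + 27914) = (514 - 44038)*((-74)² + 27914) = -43524*(5476 + 27914) = -43524*33390 = -1453266360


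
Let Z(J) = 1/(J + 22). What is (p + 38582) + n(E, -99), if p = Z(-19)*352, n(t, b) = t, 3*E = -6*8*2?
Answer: 116002/3 ≈ 38667.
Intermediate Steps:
E = -32 (E = (-6*8*2)/3 = (-48*2)/3 = (⅓)*(-96) = -32)
Z(J) = 1/(22 + J)
p = 352/3 (p = 352/(22 - 19) = 352/3 ≈ 117.33)
(p + 38582) + n(E, -99) = (352/3 + 38582) - 32 = 116098/3 - 32 = 116002/3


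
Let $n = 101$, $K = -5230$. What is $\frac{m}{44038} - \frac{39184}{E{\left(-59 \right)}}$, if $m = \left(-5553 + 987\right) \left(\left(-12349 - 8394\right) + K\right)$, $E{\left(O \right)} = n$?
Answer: $\frac{5126139763}{2223919} \approx 2305.0$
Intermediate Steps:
$E{\left(O \right)} = 101$
$m = 118592718$ ($m = \left(-5553 + 987\right) \left(\left(-12349 - 8394\right) - 5230\right) = - 4566 \left(\left(-12349 - 8394\right) - 5230\right) = - 4566 \left(-20743 - 5230\right) = \left(-4566\right) \left(-25973\right) = 118592718$)
$\frac{m}{44038} - \frac{39184}{E{\left(-59 \right)}} = \frac{118592718}{44038} - \frac{39184}{101} = 118592718 \cdot \frac{1}{44038} - \frac{39184}{101} = \frac{59296359}{22019} - \frac{39184}{101} = \frac{5126139763}{2223919}$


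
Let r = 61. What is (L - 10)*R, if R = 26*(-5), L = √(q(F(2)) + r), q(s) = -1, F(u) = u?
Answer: 1300 - 260*√15 ≈ 293.02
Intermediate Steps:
L = 2*√15 (L = √(-1 + 61) = √60 = 2*√15 ≈ 7.7460)
R = -130
(L - 10)*R = (2*√15 - 10)*(-130) = (-10 + 2*√15)*(-130) = 1300 - 260*√15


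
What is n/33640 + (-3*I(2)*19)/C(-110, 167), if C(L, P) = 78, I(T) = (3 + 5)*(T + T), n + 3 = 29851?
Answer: -1229817/54665 ≈ -22.497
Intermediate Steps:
n = 29848 (n = -3 + 29851 = 29848)
I(T) = 16*T (I(T) = 8*(2*T) = 16*T)
n/33640 + (-3*I(2)*19)/C(-110, 167) = 29848/33640 + (-48*2*19)/78 = 29848*(1/33640) + (-3*32*19)*(1/78) = 3731/4205 - 96*19*(1/78) = 3731/4205 - 1824*1/78 = 3731/4205 - 304/13 = -1229817/54665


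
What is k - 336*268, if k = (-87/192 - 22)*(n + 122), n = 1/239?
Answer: -1419275691/15296 ≈ -92787.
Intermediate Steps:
n = 1/239 ≈ 0.0041841
k = -41901483/15296 (k = (-87/192 - 22)*(1/239 + 122) = (-87*1/192 - 22)*(29159/239) = (-29/64 - 22)*(29159/239) = -1437/64*29159/239 = -41901483/15296 ≈ -2739.4)
k - 336*268 = -41901483/15296 - 336*268 = -41901483/15296 - 90048 = -1419275691/15296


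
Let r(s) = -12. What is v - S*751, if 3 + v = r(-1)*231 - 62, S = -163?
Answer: 119576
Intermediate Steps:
v = -2837 (v = -3 + (-12*231 - 62) = -3 + (-2772 - 62) = -3 - 2834 = -2837)
v - S*751 = -2837 - (-163)*751 = -2837 - 1*(-122413) = -2837 + 122413 = 119576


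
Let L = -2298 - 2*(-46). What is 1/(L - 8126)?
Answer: -1/10332 ≈ -9.6787e-5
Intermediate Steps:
L = -2206 (L = -2298 - 1*(-92) = -2298 + 92 = -2206)
1/(L - 8126) = 1/(-2206 - 8126) = 1/(-10332) = -1/10332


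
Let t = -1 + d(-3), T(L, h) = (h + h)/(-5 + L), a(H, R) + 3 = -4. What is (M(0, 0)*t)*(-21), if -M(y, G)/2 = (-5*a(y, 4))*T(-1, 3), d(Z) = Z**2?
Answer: -11760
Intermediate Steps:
a(H, R) = -7 (a(H, R) = -3 - 4 = -7)
T(L, h) = 2*h/(-5 + L) (T(L, h) = (2*h)/(-5 + L) = 2*h/(-5 + L))
t = 8 (t = -1 + (-3)**2 = -1 + 9 = 8)
M(y, G) = 70 (M(y, G) = -2*(-5*(-7))*2*3/(-5 - 1) = -70*2*3/(-6) = -70*2*3*(-1/6) = -70*(-1) = -2*(-35) = 70)
(M(0, 0)*t)*(-21) = (70*8)*(-21) = 560*(-21) = -11760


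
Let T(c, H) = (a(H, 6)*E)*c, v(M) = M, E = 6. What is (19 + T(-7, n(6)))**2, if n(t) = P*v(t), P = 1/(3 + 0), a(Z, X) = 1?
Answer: 529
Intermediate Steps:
P = 1/3 ≈ 0.33333
n(t) = t/3
T(c, H) = 6*c (T(c, H) = (1*6)*c = 6*c)
(19 + T(-7, n(6)))**2 = (19 + 6*(-7))**2 = (19 - 42)**2 = (-23)**2 = 529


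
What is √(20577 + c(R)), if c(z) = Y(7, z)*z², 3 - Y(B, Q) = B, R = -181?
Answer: I*√110467 ≈ 332.37*I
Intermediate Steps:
Y(B, Q) = 3 - B
c(z) = -4*z² (c(z) = (3 - 1*7)*z² = (3 - 7)*z² = -4*z²)
√(20577 + c(R)) = √(20577 - 4*(-181)²) = √(20577 - 4*32761) = √(20577 - 131044) = √(-110467) = I*√110467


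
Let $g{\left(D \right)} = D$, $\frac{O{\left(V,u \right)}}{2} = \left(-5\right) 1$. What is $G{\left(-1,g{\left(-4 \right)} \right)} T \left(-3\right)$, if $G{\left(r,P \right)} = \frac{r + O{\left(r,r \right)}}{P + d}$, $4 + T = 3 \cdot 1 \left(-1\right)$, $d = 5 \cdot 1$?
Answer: $-231$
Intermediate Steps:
$O{\left(V,u \right)} = -10$ ($O{\left(V,u \right)} = 2 \left(\left(-5\right) 1\right) = 2 \left(-5\right) = -10$)
$d = 5$
$T = -7$ ($T = -4 + 3 \cdot 1 \left(-1\right) = -4 + 3 \left(-1\right) = -4 - 3 = -7$)
$G{\left(r,P \right)} = \frac{-10 + r}{5 + P}$ ($G{\left(r,P \right)} = \frac{r - 10}{P + 5} = \frac{-10 + r}{5 + P}$)
$G{\left(-1,g{\left(-4 \right)} \right)} T \left(-3\right) = \frac{-10 - 1}{5 - 4} \left(-7\right) \left(-3\right) = 1^{-1} \left(-11\right) \left(-7\right) \left(-3\right) = 1 \left(-11\right) \left(-7\right) \left(-3\right) = \left(-11\right) \left(-7\right) \left(-3\right) = 77 \left(-3\right) = -231$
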